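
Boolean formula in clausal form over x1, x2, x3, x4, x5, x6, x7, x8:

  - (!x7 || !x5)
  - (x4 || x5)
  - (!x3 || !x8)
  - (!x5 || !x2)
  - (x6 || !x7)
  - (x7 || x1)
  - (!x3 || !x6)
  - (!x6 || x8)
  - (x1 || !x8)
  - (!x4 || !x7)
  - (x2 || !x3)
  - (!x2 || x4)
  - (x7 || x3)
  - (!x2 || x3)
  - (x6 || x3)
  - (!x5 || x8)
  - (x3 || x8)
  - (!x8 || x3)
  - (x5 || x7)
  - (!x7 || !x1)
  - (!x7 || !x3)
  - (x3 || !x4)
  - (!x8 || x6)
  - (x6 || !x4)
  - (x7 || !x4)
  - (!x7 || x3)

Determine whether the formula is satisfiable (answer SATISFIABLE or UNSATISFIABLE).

x3 = True:
  propagation gives x8=False, x6=False, x7=False, x1=True; an empty clause results — contradiction.
x3 = False:
  propagation gives x7=True; an empty clause results — contradiction.
Every branch closes, so no satisfying assignment exists.

UNSATISFIABLE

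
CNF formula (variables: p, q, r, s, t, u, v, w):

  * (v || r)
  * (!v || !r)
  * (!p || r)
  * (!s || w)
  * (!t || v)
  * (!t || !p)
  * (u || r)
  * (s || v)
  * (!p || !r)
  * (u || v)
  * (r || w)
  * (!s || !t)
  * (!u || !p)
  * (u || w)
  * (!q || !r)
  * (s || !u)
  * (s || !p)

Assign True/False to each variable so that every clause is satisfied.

p = F, q = F, r = T, s = T, t = F, u = T, v = F, w = T

Check each clause:
  1. (r || v) — r is true.
  2. (!v || !r) — !v is true.
  3. (!p || r) — r is true.
  4. (w || !s) — w is true.
  5. (v || !t) — !t is true.
  6. (!p || !t) — !t is true.
  7. (u || r) — r is true.
  8. (v || s) — s is true.
  9. (!p || !r) — !p is true.
  10. (u || v) — u is true.
  11. (r || w) — w is true.
  12. (!s || !t) — !t is true.
  13. (!u || !p) — !p is true.
  14. (u || w) — w is true.
  15. (!r || !q) — !q is true.
  16. (s || !u) — s is true.
  17. (s || !p) — s is true.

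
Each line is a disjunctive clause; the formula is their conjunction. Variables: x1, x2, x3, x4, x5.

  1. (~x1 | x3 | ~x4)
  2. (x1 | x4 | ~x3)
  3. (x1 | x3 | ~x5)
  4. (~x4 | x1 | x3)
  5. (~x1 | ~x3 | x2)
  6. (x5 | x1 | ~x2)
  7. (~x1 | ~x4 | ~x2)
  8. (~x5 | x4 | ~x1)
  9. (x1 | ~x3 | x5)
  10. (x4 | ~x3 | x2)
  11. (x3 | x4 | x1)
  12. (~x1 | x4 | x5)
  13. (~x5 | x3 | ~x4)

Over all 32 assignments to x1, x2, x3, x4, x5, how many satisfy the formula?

The models are:
  x1=0 x2=0 x3=1 x4=1 x5=1
  x1=0 x2=1 x3=1 x4=1 x5=1
That's 2 in total.

2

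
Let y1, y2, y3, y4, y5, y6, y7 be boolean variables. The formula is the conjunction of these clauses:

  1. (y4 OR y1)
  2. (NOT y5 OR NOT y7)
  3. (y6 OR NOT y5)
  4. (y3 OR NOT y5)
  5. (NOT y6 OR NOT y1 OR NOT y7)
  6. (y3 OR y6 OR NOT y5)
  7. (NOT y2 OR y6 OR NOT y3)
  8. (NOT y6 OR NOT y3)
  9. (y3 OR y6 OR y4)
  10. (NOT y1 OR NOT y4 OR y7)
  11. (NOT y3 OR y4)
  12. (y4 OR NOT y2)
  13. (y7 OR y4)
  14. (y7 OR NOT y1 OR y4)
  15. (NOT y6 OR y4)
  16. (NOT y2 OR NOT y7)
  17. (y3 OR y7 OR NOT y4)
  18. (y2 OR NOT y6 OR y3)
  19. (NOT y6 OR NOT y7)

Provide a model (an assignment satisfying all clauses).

y1=0, y2=0, y3=1, y4=1, y5=0, y6=0, y7=1

Check each clause:
  1. (y1 OR y4) — y4 is true.
  2. (NOT y5 OR NOT y7) — NOT y5 is true.
  3. (NOT y5 OR y6) — NOT y5 is true.
  4. (y3 OR NOT y5) — y3 is true.
  5. (NOT y6 OR NOT y1 OR NOT y7) — NOT y6 is true.
  6. (NOT y5 OR y6 OR y3) — y3 is true.
  7. (NOT y3 OR y6 OR NOT y2) — NOT y2 is true.
  8. (NOT y6 OR NOT y3) — NOT y6 is true.
  9. (y3 OR y4 OR y6) — y3 is true.
  10. (y7 OR NOT y4 OR NOT y1) — NOT y1 is true.
  11. (NOT y3 OR y4) — y4 is true.
  12. (y4 OR NOT y2) — y4 is true.
  13. (y4 OR y7) — y4 is true.
  14. (y7 OR NOT y1 OR y4) — y4 is true.
  15. (y4 OR NOT y6) — NOT y6 is true.
  16. (NOT y7 OR NOT y2) — NOT y2 is true.
  17. (NOT y4 OR y3 OR y7) — y3 is true.
  18. (y2 OR y3 OR NOT y6) — y3 is true.
  19. (NOT y6 OR NOT y7) — NOT y6 is true.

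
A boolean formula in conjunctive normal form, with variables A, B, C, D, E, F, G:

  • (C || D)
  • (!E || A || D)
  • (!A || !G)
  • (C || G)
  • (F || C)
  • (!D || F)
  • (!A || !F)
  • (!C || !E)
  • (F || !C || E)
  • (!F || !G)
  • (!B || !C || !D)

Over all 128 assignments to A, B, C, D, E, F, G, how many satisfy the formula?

3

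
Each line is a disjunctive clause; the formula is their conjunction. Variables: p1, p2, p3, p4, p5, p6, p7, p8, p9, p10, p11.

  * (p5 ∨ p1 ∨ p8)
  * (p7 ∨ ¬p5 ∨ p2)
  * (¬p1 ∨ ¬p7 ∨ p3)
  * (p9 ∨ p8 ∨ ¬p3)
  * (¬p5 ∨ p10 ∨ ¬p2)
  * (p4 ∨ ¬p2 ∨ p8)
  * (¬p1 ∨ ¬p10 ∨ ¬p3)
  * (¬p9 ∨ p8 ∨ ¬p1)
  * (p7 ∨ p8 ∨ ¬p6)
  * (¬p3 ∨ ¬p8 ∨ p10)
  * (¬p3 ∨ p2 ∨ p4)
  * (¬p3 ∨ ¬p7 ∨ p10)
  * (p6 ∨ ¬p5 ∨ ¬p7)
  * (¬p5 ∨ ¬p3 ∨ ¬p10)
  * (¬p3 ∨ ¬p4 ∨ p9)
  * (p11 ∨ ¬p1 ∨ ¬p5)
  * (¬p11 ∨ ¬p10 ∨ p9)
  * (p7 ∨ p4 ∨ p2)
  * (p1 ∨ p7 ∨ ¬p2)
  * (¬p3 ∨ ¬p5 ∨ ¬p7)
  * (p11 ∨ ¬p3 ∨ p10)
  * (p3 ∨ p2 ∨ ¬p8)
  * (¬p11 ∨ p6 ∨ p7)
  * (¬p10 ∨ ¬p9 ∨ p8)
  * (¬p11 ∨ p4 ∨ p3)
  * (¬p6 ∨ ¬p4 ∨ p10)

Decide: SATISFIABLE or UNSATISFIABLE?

SATISFIABLE

Set p1 = True and propagate.
Try p2 = True.
Try p3 = False.
  then p7 is forced to False.
The remaining clauses are satisfied by p4 = False, p5 = False, p6 = False, p8 = True, p9 = True, p10 = True, p11 = False.
So p1=1  p2=1  p3=0  p4=0  p5=0  p6=0  p7=0  p8=1  p9=1  p10=1  p11=0 is a satisfying assignment.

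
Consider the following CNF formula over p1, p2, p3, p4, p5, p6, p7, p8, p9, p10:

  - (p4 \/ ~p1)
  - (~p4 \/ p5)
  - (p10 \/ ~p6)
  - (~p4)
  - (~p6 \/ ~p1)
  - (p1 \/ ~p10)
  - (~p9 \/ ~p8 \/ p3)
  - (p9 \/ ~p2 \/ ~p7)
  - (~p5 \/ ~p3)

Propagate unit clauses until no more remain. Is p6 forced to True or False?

False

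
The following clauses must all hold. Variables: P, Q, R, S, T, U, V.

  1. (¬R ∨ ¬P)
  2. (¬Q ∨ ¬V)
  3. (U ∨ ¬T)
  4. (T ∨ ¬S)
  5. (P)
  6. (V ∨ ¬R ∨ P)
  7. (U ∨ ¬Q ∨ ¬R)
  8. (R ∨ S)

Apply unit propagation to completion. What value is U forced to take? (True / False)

True

(P) is a unit clause: P = True.
(¬R ∨ ¬P) with P = True leaves only ¬R, so R = False.
In (S ∨ R), R is now false; S must hold, so S = True.
(T ∨ ¬S) with S = True leaves only T, so T = True.
In (U ∨ ¬T), ¬T is now false; U must hold, so U = True.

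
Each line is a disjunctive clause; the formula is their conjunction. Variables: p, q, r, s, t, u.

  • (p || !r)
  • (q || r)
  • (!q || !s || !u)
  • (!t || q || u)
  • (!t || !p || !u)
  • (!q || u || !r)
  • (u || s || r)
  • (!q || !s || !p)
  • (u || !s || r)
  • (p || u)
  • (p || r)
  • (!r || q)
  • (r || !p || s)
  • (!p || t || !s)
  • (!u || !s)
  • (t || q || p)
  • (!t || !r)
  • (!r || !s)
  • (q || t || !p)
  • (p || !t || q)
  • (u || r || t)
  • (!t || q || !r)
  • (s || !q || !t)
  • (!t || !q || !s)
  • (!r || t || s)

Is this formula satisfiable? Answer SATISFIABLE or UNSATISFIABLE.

r = True:
  propagation gives p=True, q=True, u=True, s=False; an empty clause results — contradiction.
r = False:
  propagation gives q=True, p=True, s=False; an empty clause results — contradiction.
Every branch closes, so no satisfying assignment exists.

UNSATISFIABLE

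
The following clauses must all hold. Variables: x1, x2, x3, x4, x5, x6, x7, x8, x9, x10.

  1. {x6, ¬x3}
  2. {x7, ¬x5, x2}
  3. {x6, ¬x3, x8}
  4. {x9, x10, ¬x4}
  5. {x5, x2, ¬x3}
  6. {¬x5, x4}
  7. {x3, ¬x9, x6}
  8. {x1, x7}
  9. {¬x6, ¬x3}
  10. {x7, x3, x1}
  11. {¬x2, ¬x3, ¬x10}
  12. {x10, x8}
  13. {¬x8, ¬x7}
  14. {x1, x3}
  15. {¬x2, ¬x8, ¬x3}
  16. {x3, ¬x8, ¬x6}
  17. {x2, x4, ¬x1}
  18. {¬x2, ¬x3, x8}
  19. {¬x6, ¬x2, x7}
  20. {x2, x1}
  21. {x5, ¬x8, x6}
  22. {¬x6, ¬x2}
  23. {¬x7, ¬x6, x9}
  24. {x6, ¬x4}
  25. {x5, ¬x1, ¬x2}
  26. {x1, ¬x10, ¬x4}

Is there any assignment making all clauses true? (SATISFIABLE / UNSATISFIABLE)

SATISFIABLE

Set x1 = True and propagate.
Branch on x2: take x2 = False.
  then x4 is forced to True.
  then x6 is forced to True.
  then x3 is forced to False.
  then x8 is forced to False.
  then x10 is forced to True.
For the remaining variables, x5 = False, x7 = False, x9 = False works.
Every clause has at least one true literal under this assignment.
So x1=T, x2=F, x3=F, x4=T, x5=F, x6=T, x7=F, x8=F, x9=F, x10=T is a satisfying assignment.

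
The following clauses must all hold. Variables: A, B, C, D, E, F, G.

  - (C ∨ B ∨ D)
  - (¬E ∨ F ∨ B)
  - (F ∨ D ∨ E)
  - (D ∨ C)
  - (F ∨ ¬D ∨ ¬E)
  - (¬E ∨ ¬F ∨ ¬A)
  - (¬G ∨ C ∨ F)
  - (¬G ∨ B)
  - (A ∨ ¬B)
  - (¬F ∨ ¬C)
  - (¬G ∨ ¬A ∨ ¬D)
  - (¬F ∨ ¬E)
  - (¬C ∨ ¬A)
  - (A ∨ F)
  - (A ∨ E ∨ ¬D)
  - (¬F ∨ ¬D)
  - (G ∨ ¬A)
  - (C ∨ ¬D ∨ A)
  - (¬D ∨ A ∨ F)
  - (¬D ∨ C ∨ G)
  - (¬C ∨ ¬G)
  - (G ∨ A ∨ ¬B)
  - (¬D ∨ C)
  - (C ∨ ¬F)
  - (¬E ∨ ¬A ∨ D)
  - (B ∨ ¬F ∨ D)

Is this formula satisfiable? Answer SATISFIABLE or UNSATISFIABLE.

UNSATISFIABLE

D = True:
  propagation gives F=False, E=False, A=True, G=False; an empty clause results — contradiction.
D = False:
  propagation gives C=True, F=False, E=True, B=True; an empty clause results — contradiction.
Every branch closes, so no satisfying assignment exists.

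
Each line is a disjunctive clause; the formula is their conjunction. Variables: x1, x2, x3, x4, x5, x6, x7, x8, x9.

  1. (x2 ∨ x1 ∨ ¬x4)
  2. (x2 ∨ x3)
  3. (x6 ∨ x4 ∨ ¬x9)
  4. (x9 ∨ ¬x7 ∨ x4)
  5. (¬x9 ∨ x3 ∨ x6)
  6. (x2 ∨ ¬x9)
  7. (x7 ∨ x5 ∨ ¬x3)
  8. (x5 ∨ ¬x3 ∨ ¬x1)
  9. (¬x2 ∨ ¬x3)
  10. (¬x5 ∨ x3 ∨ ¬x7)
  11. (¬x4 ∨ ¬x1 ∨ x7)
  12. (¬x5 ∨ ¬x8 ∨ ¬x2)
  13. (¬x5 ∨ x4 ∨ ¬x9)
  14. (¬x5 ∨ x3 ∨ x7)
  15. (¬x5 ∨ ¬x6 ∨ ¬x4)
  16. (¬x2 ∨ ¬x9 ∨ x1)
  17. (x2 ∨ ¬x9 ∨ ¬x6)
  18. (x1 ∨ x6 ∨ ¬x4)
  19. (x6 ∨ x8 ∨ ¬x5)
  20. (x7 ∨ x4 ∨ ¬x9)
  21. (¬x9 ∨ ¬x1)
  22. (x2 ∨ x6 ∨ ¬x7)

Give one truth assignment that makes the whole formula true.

x1=False, x2=True, x3=False, x4=True, x5=False, x6=True, x7=True, x8=True, x9=False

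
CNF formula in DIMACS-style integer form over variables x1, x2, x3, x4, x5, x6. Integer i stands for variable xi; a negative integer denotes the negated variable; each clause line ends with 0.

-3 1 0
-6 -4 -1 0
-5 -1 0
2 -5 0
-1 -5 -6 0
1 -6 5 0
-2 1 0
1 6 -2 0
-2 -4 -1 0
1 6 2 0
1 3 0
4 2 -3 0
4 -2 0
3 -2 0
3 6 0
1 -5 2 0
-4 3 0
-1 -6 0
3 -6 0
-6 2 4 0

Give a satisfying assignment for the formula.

x1=1, x2=0, x3=1, x4=1, x5=0, x6=0

Check each clause:
  1. (x1 ∨ ¬x3) — x1 is true.
  2. (¬x6 ∨ ¬x4 ∨ ¬x1) — ¬x6 is true.
  3. (¬x5 ∨ ¬x1) — ¬x5 is true.
  4. (¬x5 ∨ x2) — ¬x5 is true.
  5. (¬x6 ∨ ¬x1 ∨ ¬x5) — ¬x6 is true.
  6. (x1 ∨ x5 ∨ ¬x6) — x1 is true.
  7. (x1 ∨ ¬x2) — x1 is true.
  8. (x6 ∨ x1 ∨ ¬x2) — x1 is true.
  9. (¬x2 ∨ ¬x4 ∨ ¬x1) — ¬x2 is true.
  10. (x1 ∨ x2 ∨ x6) — x1 is true.
  11. (x3 ∨ x1) — x1 is true.
  12. (¬x3 ∨ x4 ∨ x2) — x4 is true.
  13. (¬x2 ∨ x4) — x4 is true.
  14. (¬x2 ∨ x3) — x3 is true.
  15. (x6 ∨ x3) — x3 is true.
  16. (x2 ∨ x1 ∨ ¬x5) — x1 is true.
  17. (¬x4 ∨ x3) — x3 is true.
  18. (¬x1 ∨ ¬x6) — ¬x6 is true.
  19. (¬x6 ∨ x3) — ¬x6 is true.
  20. (x2 ∨ ¬x6 ∨ x4) — ¬x6 is true.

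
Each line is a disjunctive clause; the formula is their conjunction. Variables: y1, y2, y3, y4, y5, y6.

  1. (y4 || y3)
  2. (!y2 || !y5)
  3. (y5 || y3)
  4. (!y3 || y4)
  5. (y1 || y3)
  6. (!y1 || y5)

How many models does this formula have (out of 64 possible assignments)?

10

Split on y3, then y5.
  y3=T, y5=T: remaining (y1,y2,y4,y6) ∈ {(F,F,T,F); (F,F,T,T); (T,F,T,F); (T,F,T,T)} — 4.
  y3=T, y5=F: remaining (y1,y2,y4,y6) ∈ {(F,F,T,F); (F,F,T,T); (F,T,T,F); (F,T,T,T)} — 4.
  y3=F, y5=T: remaining (y1,y2,y4,y6) ∈ {(T,F,T,F); (T,F,T,T)} — 2.
  y3=F, y5=F: a clause becomes empty — 0.
Total: 4 + 4 + 2 + 0 = 10.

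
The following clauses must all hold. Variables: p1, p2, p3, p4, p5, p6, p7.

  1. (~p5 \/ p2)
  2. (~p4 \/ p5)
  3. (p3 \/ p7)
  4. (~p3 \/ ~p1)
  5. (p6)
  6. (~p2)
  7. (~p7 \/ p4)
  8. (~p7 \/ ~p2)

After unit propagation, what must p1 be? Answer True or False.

(p6) stands alone — p6 = True.
Unit clause (~p2) sets p2 = False.
In (~p5 \/ p2), p2 is now false; ~p5 must hold, so p5 = False.
(~p4 \/ p5) with p5 = False leaves only ~p4, so p4 = False.
(p4 \/ ~p7): since p4 = False, the clause reduces to (~p7). p7 = False.
(p3 \/ p7): since p7 = False, the clause reduces to (p3). p3 = True.
(~p3 \/ ~p1): since p3 = True, the clause reduces to (~p1). p1 = False.

False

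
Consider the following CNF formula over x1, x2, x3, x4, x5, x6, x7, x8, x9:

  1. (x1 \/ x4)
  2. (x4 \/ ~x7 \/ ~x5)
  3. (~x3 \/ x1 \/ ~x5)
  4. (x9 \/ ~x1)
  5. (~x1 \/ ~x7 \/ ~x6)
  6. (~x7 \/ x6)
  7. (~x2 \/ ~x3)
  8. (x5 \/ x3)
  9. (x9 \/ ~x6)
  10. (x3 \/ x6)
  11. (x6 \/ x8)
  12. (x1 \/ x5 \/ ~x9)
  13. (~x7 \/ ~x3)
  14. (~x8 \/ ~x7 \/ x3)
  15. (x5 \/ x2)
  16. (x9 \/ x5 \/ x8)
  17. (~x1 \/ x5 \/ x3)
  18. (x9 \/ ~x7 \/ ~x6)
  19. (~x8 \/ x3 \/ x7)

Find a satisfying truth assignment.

x1 = F, x2 = T, x3 = F, x4 = T, x5 = T, x6 = T, x7 = F, x8 = F, x9 = T

x4 occurs only positively in the remaining clauses — set x4 = True.
Try x1 = False.
For the remaining variables, x2 = True, x3 = False, x5 = True, x6 = True, x7 = False, x8 = False, x9 = True works.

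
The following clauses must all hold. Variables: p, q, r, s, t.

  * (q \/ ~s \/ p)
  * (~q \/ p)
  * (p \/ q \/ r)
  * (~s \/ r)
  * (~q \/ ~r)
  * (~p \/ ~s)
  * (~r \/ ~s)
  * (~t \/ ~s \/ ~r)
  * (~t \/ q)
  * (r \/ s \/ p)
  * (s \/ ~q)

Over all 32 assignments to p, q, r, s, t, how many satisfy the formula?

The models are:
  p=0 q=0 r=1 s=0 t=0
  p=1 q=0 r=0 s=0 t=0
  p=1 q=0 r=1 s=0 t=0
That's 3 in total.

3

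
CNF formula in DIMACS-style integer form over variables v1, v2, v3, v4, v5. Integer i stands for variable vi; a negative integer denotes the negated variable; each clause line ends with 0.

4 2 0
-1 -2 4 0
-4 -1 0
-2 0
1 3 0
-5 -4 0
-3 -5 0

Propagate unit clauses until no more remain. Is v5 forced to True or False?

False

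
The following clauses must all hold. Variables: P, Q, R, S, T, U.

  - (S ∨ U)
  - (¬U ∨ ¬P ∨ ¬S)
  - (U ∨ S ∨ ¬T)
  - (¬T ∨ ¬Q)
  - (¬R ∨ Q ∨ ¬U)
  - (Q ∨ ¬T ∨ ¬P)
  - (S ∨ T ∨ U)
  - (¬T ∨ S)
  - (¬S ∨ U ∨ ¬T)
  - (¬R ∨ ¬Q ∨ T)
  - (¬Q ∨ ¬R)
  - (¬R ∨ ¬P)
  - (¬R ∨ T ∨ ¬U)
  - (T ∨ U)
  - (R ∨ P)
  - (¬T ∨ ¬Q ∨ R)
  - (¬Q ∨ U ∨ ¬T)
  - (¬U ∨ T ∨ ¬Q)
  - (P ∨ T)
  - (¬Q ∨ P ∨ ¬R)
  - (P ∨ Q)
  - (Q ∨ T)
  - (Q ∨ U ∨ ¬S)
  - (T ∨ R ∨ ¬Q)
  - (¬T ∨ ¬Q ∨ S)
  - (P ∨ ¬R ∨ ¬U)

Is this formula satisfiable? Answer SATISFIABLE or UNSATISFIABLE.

UNSATISFIABLE

T = True:
  propagation gives Q=False, P=False; an empty clause results — contradiction.
T = False:
  propagation gives U=True, R=False, P=True, S=False; an empty clause results — contradiction.
Every branch closes, so no satisfying assignment exists.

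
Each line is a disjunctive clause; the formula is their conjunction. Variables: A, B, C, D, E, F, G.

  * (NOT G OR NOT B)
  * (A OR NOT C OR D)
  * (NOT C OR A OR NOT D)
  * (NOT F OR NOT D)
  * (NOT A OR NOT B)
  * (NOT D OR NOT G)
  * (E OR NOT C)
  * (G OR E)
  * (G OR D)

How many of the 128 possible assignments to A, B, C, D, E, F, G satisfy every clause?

14

Split on D, then G.
  D=T, G=T: a clause becomes empty — 0.
  D=T, G=F: remaining (A,B,C,E,F) ∈ {(F,F,F,T,F); (F,T,F,T,F); (T,F,F,T,F); (T,F,T,T,F)} — 4.
  D=F, G=T: F free; 5 ways for (A,B,C,E) × 2^1 = 10.
  D=F, G=F: a clause becomes empty — 0.
Total: 0 + 4 + 10 + 0 = 14.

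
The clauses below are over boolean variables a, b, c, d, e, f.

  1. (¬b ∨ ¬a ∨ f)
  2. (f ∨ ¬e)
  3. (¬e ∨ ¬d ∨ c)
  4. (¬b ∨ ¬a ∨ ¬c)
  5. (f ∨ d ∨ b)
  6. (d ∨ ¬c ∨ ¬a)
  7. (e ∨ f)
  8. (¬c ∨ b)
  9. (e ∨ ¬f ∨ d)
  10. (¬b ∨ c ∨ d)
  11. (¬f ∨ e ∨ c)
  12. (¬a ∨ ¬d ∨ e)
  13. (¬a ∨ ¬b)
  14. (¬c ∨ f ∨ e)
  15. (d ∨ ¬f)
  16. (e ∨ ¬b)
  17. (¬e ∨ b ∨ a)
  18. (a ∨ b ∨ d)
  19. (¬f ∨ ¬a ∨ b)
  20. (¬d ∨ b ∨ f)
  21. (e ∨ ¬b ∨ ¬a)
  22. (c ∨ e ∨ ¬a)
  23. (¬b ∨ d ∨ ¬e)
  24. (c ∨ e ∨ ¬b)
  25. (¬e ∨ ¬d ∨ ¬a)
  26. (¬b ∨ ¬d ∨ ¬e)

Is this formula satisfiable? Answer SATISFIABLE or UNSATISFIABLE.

UNSATISFIABLE

b = True:
  propagation gives a=False, e=True, f=True, d=True; an empty clause results — contradiction.
b = False:
  e = True:
    propagation gives f=True, d=False; an empty clause results — contradiction.
  e = False:
    propagation gives f=True; an empty clause results — contradiction.
Every branch closes, so no satisfying assignment exists.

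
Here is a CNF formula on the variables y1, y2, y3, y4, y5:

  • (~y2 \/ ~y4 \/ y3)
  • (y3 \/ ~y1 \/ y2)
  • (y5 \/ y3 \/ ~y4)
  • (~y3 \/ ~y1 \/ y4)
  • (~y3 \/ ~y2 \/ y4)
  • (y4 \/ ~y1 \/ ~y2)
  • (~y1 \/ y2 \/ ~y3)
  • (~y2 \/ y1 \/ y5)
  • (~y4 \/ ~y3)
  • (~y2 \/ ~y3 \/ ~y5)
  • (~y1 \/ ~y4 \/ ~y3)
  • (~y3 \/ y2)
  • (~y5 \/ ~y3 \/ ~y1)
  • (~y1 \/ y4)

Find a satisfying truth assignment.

y1=False, y2=False, y3=False, y4=True, y5=True

Check each clause:
  1. (~y4 \/ ~y2 \/ y3) — ~y2 is true.
  2. (y2 \/ y3 \/ ~y1) — ~y1 is true.
  3. (~y4 \/ y5 \/ y3) — y5 is true.
  4. (~y3 \/ y4 \/ ~y1) — y4 is true.
  5. (y4 \/ ~y2 \/ ~y3) — y4 is true.
  6. (~y2 \/ y4 \/ ~y1) — y4 is true.
  7. (y2 \/ ~y1 \/ ~y3) — ~y3 is true.
  8. (y1 \/ y5 \/ ~y2) — y5 is true.
  9. (~y4 \/ ~y3) — ~y3 is true.
  10. (~y2 \/ ~y3 \/ ~y5) — ~y3 is true.
  11. (~y1 \/ ~y4 \/ ~y3) — ~y3 is true.
  12. (~y3 \/ y2) — ~y3 is true.
  13. (~y1 \/ ~y3 \/ ~y5) — ~y3 is true.
  14. (~y1 \/ y4) — y4 is true.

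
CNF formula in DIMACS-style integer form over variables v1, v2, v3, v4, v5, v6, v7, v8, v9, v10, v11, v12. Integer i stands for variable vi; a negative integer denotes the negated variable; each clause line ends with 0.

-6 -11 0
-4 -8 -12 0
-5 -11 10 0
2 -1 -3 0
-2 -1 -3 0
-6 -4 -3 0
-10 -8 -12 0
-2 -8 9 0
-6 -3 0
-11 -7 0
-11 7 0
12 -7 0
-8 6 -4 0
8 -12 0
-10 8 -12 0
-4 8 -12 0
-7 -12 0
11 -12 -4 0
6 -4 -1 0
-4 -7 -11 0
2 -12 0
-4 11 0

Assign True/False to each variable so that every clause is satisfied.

v1=True, v2=True, v3=False, v4=False, v5=True, v6=False, v7=False, v8=True, v9=True, v10=True, v11=False, v12=False

Pure literal: v3 appears only negated; assign v3 = False.
v4 occurs only negated in the remaining clauses — set v4 = False.
Branch on v2: take v2 = True.
Try v5 = True.
Set v6 = False and propagate.
For the remaining variables, v1 = True, v7 = False, v8 = True, v9 = True, v10 = True, v11 = False, v12 = False works.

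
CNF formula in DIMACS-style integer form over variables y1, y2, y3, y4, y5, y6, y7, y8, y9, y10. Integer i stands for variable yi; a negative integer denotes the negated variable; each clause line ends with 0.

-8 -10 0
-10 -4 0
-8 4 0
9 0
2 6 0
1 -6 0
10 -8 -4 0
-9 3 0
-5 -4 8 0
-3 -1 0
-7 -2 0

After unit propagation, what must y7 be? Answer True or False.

False

(y9) stands alone — y9 = True.
(~y9 | y3) with y9 = True leaves only y3, so y3 = True.
(~y3 | ~y1): since y3 = True, the clause reduces to (~y1). y1 = False.
(~y6 | y1): since y1 = False, the clause reduces to (~y6). y6 = False.
(y2 | y6) with y6 = False leaves only y2, so y2 = True.
(~y7 | ~y2): since y2 = True, the clause reduces to (~y7). y7 = False.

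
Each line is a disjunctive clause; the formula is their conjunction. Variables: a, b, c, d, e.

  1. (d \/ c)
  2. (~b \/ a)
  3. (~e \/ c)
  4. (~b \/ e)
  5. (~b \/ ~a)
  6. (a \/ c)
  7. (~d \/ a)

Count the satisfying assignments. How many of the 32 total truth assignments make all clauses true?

7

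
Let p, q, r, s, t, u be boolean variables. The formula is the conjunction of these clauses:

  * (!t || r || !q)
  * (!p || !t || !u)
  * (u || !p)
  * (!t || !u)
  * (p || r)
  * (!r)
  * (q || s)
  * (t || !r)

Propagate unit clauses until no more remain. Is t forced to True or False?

False

(!r) stands alone — r = False.
(r || p) with r = False leaves only p, so p = True.
From (!p || u) and p = True: u = True.
(!t || !u || !p) with u = True, p = True leaves only !t, so t = False.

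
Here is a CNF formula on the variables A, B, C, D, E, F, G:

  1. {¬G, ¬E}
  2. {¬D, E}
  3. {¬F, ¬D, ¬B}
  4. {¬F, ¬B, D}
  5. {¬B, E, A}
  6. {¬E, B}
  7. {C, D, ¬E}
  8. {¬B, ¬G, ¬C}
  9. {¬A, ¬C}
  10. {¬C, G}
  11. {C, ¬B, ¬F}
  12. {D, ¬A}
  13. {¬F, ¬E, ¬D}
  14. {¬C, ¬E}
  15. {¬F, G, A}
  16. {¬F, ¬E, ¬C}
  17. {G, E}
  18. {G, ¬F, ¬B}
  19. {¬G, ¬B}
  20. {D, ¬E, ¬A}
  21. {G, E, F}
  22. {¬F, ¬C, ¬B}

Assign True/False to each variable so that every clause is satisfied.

A=False, B=True, C=False, D=True, E=True, F=False, G=False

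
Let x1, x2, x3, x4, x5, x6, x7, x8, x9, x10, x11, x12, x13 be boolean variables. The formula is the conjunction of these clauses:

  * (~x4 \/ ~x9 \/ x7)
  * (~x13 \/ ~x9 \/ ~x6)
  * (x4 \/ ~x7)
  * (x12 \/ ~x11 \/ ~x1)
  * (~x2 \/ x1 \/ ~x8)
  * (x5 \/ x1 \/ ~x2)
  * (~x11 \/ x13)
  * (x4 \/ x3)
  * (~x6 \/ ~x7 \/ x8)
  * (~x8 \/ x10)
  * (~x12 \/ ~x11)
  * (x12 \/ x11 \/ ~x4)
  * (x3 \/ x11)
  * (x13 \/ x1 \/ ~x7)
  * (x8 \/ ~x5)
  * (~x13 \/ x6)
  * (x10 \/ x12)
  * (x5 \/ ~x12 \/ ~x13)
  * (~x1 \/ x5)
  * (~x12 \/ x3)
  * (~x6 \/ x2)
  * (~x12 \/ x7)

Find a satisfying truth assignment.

x1=True  x2=True  x3=True  x4=False  x5=True  x6=False  x7=False  x8=True  x9=True  x10=True  x11=False  x12=False  x13=False

Check each clause:
  1. (x7 \/ ~x4 \/ ~x9) — ~x4 is true.
  2. (~x13 \/ ~x6 \/ ~x9) — ~x6 is true.
  3. (x4 \/ ~x7) — ~x7 is true.
  4. (~x11 \/ x12 \/ ~x1) — ~x11 is true.
  5. (x1 \/ ~x2 \/ ~x8) — x1 is true.
  6. (~x2 \/ x5 \/ x1) — x1 is true.
  7. (x13 \/ ~x11) — ~x11 is true.
  8. (x4 \/ x3) — x3 is true.
  9. (~x7 \/ x8 \/ ~x6) — x8 is true.
  10. (~x8 \/ x10) — x10 is true.
  11. (~x11 \/ ~x12) — ~x12 is true.
  12. (x11 \/ ~x4 \/ x12) — ~x4 is true.
  13. (x3 \/ x11) — x3 is true.
  14. (~x7 \/ x1 \/ x13) — x1 is true.
  15. (x8 \/ ~x5) — x8 is true.
  16. (x6 \/ ~x13) — ~x13 is true.
  17. (x10 \/ x12) — x10 is true.
  18. (~x12 \/ ~x13 \/ x5) — ~x13 is true.
  19. (~x1 \/ x5) — x5 is true.
  20. (x3 \/ ~x12) — x3 is true.
  21. (~x6 \/ x2) — ~x6 is true.
  22. (x7 \/ ~x12) — ~x12 is true.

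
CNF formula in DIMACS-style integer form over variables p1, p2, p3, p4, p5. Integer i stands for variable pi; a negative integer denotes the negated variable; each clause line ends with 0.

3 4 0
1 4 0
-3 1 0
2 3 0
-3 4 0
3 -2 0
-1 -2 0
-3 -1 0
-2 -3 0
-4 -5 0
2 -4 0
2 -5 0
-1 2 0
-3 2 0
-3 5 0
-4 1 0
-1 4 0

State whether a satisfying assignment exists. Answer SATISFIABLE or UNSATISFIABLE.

p3 = True:
  propagation gives p1=True; an empty clause results — contradiction.
p3 = False:
  propagation gives p4=True, p2=True; an empty clause results — contradiction.
Every branch closes, so no satisfying assignment exists.

UNSATISFIABLE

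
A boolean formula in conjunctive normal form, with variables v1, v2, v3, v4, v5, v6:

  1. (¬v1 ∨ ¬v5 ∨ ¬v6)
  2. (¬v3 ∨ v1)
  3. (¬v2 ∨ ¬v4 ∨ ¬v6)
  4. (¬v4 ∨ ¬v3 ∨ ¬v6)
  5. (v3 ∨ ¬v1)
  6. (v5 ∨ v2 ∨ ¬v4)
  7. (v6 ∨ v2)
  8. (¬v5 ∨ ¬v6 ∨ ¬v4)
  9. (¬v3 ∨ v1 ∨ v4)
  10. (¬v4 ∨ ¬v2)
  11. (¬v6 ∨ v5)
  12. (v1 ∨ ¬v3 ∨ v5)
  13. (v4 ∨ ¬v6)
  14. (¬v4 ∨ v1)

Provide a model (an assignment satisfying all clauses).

v1=F, v2=T, v3=F, v4=F, v5=T, v6=F

Check each clause:
  1. (¬v5 ∨ ¬v6 ∨ ¬v1) — ¬v6 is true.
  2. (¬v3 ∨ v1) — ¬v3 is true.
  3. (¬v6 ∨ ¬v4 ∨ ¬v2) — ¬v6 is true.
  4. (¬v3 ∨ ¬v6 ∨ ¬v4) — ¬v6 is true.
  5. (¬v1 ∨ v3) — ¬v1 is true.
  6. (v5 ∨ v2 ∨ ¬v4) — v2 is true.
  7. (v2 ∨ v6) — v2 is true.
  8. (¬v5 ∨ ¬v4 ∨ ¬v6) — ¬v6 is true.
  9. (¬v3 ∨ v1 ∨ v4) — ¬v3 is true.
  10. (¬v4 ∨ ¬v2) — ¬v4 is true.
  11. (¬v6 ∨ v5) — ¬v6 is true.
  12. (v5 ∨ ¬v3 ∨ v1) — v5 is true.
  13. (v4 ∨ ¬v6) — ¬v6 is true.
  14. (¬v4 ∨ v1) — ¬v4 is true.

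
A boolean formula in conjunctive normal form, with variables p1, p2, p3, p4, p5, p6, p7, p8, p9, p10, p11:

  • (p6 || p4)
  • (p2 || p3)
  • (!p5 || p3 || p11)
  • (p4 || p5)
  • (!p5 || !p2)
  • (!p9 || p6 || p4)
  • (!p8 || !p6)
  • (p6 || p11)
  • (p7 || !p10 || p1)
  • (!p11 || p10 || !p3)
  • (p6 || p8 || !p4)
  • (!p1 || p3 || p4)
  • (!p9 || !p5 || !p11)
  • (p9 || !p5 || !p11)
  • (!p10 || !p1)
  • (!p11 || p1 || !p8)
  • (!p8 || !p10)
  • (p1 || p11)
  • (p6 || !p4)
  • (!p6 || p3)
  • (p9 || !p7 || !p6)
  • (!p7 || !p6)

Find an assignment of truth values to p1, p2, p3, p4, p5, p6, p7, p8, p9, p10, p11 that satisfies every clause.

p1 = True, p2 = True, p3 = True, p4 = True, p5 = False, p6 = True, p7 = False, p8 = False, p9 = False, p10 = False, p11 = False

Branch on p1: take p1 = True.
  then p10 is forced to False.
For the remaining variables, p2 = True, p3 = True, p4 = True, p5 = False, p6 = True, p7 = False, p8 = False, p9 = False, p11 = False works.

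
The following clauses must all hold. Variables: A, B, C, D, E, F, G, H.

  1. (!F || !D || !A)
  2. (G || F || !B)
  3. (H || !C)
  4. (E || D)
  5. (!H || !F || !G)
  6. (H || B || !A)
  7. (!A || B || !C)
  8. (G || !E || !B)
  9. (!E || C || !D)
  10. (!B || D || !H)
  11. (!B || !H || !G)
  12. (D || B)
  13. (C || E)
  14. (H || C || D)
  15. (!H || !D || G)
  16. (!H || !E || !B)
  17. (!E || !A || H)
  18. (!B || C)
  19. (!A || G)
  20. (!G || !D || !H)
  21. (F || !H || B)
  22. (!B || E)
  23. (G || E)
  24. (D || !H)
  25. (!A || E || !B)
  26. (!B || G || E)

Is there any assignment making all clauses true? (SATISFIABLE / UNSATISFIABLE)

UNSATISFIABLE

B = True:
  propagation gives C=True, H=True, D=True, G=False; an empty clause results — contradiction.
B = False:
  H = True:
    propagation gives G=True; an empty clause results — contradiction.
  H = False:
    propagation gives C=False, A=False, E=False; an empty clause results — contradiction.
Every branch closes, so no satisfying assignment exists.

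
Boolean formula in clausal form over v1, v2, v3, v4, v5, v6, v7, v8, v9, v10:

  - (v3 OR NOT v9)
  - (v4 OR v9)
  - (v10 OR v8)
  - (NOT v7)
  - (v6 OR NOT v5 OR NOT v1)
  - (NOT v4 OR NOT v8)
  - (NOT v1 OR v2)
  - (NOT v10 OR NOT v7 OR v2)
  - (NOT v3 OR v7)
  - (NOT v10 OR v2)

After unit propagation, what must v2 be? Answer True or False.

Unit clause (NOT v7) sets v7 = False.
In (NOT v3 OR v7), v7 is now false; NOT v3 must hold, so v3 = False.
In (v3 OR NOT v9), v3 is now false; NOT v9 must hold, so v9 = False.
(v9 OR v4): since v9 = False, the clause reduces to (v4). v4 = True.
From (NOT v8 OR NOT v4) and v4 = True: v8 = False.
From (v10 OR v8) and v8 = False: v10 = True.
From (v2 OR NOT v10) and v10 = True: v2 = True.

True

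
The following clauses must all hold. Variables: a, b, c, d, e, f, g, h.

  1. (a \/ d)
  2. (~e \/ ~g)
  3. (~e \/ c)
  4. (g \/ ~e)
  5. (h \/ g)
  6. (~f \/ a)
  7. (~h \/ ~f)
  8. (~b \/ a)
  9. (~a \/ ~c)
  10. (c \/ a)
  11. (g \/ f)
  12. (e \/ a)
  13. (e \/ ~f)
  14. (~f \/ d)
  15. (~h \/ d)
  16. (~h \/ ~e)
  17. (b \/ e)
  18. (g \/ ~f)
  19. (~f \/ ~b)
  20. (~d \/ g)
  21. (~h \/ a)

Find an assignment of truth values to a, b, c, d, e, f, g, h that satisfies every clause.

a = 1  b = 1  c = 0  d = 1  e = 0  f = 0  g = 1  h = 1

Check each clause:
  1. (d \/ a) — a is true.
  2. (~e \/ ~g) — ~e is true.
  3. (c \/ ~e) — ~e is true.
  4. (~e \/ g) — ~e is true.
  5. (h \/ g) — h is true.
  6. (~f \/ a) — a is true.
  7. (~f \/ ~h) — ~f is true.
  8. (a \/ ~b) — a is true.
  9. (~c \/ ~a) — ~c is true.
  10. (c \/ a) — a is true.
  11. (f \/ g) — g is true.
  12. (a \/ e) — a is true.
  13. (e \/ ~f) — ~f is true.
  14. (d \/ ~f) — ~f is true.
  15. (~h \/ d) — d is true.
  16. (~e \/ ~h) — ~e is true.
  17. (e \/ b) — b is true.
  18. (g \/ ~f) — ~f is true.
  19. (~b \/ ~f) — ~f is true.
  20. (~d \/ g) — g is true.
  21. (~h \/ a) — a is true.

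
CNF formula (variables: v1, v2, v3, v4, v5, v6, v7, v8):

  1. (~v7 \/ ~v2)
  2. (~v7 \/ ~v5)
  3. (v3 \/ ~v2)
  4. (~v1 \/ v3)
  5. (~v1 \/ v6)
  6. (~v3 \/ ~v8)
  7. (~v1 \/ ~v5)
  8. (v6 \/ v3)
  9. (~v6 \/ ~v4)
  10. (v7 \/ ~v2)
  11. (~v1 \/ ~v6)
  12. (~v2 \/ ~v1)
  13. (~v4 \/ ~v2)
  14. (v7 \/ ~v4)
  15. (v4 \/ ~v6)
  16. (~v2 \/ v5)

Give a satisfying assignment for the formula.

v1=0  v2=0  v3=1  v4=1  v5=0  v6=0  v7=1  v8=0

Check each clause:
  1. (~v7 \/ ~v2) — ~v2 is true.
  2. (~v5 \/ ~v7) — ~v5 is true.
  3. (~v2 \/ v3) — v3 is true.
  4. (~v1 \/ v3) — v3 is true.
  5. (v6 \/ ~v1) — ~v1 is true.
  6. (~v3 \/ ~v8) — ~v8 is true.
  7. (~v1 \/ ~v5) — ~v5 is true.
  8. (v6 \/ v3) — v3 is true.
  9. (~v4 \/ ~v6) — ~v6 is true.
  10. (~v2 \/ v7) — ~v2 is true.
  11. (~v6 \/ ~v1) — ~v6 is true.
  12. (~v2 \/ ~v1) — ~v2 is true.
  13. (~v4 \/ ~v2) — ~v2 is true.
  14. (v7 \/ ~v4) — v7 is true.
  15. (v4 \/ ~v6) — ~v6 is true.
  16. (v5 \/ ~v2) — ~v2 is true.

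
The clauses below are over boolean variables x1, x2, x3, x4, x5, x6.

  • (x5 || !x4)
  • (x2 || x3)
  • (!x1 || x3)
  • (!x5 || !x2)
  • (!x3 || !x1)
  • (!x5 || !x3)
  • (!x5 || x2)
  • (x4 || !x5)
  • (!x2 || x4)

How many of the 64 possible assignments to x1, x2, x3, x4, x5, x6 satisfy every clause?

The models are:
  x1=0 x2=0 x3=1 x4=0 x5=0 x6=0
  x1=0 x2=0 x3=1 x4=0 x5=0 x6=1
Count: 2.

2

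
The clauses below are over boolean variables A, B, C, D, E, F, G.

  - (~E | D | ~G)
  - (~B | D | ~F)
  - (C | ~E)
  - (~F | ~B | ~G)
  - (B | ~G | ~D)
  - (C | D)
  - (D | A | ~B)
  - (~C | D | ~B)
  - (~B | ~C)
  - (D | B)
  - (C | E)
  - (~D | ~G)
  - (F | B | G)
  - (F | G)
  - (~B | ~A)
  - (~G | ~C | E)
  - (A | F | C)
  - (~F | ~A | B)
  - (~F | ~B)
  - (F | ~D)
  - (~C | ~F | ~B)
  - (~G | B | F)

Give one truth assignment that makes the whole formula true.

A=False, B=False, C=True, D=True, E=False, F=True, G=False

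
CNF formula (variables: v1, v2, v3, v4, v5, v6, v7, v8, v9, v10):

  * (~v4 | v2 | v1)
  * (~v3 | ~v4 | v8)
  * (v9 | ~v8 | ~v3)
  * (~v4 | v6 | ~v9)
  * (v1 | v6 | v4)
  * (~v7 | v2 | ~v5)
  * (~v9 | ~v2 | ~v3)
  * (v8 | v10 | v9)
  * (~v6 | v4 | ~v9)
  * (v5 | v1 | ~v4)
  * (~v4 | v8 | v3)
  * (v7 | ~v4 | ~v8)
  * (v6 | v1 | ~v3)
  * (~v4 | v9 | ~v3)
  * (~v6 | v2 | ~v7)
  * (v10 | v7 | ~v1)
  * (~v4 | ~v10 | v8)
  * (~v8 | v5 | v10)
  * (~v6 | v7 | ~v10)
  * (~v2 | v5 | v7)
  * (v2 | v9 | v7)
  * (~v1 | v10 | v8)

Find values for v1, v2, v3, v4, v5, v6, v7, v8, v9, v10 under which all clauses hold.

v1 = T, v2 = F, v3 = F, v4 = F, v5 = F, v6 = F, v7 = T, v8 = T, v9 = F, v10 = T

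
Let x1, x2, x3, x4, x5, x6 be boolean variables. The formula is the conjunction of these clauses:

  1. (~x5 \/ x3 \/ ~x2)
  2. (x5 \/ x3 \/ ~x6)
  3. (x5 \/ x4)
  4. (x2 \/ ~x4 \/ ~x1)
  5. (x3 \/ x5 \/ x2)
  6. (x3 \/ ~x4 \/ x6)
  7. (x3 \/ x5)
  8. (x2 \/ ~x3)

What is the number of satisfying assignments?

17

Case analysis on x3 and x5:
  x3=1, x5=1: forces x2=1; x1, x4, x6 free → 2^3 = 8.
  x3=1, x5=0: remaining (x1,x2,x4,x6) ∈ {(0,1,1,0); (0,1,1,1); (1,1,1,0); (1,1,1,1)} — 4.
  x3=0, x5=1: 5 of the 16 assignments to (x1,x2,x4,x6) work.
  x3=0, x5=0: a clause becomes empty — 0.
Total: 8 + 4 + 5 + 0 = 17.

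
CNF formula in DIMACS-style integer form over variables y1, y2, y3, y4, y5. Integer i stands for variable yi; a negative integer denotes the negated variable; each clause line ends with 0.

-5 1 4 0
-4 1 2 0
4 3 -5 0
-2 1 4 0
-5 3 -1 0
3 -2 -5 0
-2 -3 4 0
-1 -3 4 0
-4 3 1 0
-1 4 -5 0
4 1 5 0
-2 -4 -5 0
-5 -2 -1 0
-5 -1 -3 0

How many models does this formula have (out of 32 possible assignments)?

7

The models are:
  y1=0 y2=1 y3=1 y4=1 y5=0
  y1=1 y2=0 y3=0 y4=0 y5=0
  y1=1 y2=0 y3=0 y4=1 y5=0
  y1=1 y2=0 y3=1 y4=1 y5=0
  y1=1 y2=1 y3=0 y4=0 y5=0
  y1=1 y2=1 y3=0 y4=1 y5=0
  y1=1 y2=1 y3=1 y4=1 y5=0
That's 7 in total.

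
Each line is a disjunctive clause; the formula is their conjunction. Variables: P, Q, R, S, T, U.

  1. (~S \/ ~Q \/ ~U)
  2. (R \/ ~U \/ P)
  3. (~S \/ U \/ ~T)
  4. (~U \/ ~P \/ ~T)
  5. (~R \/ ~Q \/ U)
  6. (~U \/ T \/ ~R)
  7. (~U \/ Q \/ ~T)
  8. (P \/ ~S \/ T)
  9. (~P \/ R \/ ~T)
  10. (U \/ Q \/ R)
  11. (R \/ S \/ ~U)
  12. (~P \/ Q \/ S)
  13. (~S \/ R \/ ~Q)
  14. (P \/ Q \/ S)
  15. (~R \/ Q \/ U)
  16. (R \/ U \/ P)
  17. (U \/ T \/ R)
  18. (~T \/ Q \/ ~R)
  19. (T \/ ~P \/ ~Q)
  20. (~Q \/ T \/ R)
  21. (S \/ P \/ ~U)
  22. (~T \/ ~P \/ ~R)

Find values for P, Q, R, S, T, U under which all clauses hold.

P = True  Q = False  R = False  S = True  T = False  U = True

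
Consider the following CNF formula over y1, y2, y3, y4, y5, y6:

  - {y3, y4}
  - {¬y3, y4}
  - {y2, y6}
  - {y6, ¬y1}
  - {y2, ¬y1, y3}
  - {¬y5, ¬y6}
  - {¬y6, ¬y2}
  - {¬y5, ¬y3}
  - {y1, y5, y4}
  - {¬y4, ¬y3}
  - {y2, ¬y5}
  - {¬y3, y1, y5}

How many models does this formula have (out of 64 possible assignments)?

The models are:
  y1=0 y2=0 y3=0 y4=1 y5=0 y6=1
  y1=0 y2=1 y3=0 y4=1 y5=0 y6=0
  y1=0 y2=1 y3=0 y4=1 y5=1 y6=0
Count: 3.

3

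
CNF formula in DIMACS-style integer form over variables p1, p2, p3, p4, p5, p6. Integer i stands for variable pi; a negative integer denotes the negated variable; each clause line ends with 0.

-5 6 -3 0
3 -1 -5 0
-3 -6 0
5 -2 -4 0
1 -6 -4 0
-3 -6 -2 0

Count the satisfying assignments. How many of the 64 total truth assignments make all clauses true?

Split on p3, then p6.
  p3=T, p6=T: a clause becomes empty — 0.
  p3=T, p6=F: p1 free; 3 ways for (p2,p4,p5) × 2^1 = 6.
  p3=F, p6=T: 7 of the 16 assignments to (p1,p2,p4,p5) work.
  p3=F, p6=F: 10 of the 16 assignments to (p1,p2,p4,p5) work.
Total: 0 + 6 + 7 + 10 = 23.

23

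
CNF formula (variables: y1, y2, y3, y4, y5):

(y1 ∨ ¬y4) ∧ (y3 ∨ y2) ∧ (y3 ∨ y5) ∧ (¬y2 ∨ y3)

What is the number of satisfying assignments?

Split on y3, then y2.
  y3=T, y2=T: y5 free; 3 ways for (y1,y4) × 2^1 = 6.
  y3=T, y2=F: y5 free; 3 ways for (y1,y4) × 2^1 = 6.
  y3=F, y2=T: a clause becomes empty — 0.
  y3=F, y2=F: a clause becomes empty — 0.
Total: 6 + 6 + 0 + 0 = 12.

12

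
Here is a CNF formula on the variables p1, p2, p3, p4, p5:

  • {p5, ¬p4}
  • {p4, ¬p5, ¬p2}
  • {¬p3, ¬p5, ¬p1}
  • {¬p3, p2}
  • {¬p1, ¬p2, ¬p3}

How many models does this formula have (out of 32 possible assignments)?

12

Case analysis on p2 and p3:
  p2=1, p3=1: remaining (p1,p4,p5) ∈ {(0,0,0); (0,1,1)} — 2.
  p2=1, p3=0: remaining (p1,p4,p5) ∈ {(0,0,0); (0,1,1); (1,0,0); (1,1,1)} — 4.
  p2=0, p3=1: a clause becomes empty — 0.
  p2=0, p3=0: p1 free; 3 ways for (p4,p5) × 2^1 = 6.
Total: 2 + 4 + 0 + 6 = 12.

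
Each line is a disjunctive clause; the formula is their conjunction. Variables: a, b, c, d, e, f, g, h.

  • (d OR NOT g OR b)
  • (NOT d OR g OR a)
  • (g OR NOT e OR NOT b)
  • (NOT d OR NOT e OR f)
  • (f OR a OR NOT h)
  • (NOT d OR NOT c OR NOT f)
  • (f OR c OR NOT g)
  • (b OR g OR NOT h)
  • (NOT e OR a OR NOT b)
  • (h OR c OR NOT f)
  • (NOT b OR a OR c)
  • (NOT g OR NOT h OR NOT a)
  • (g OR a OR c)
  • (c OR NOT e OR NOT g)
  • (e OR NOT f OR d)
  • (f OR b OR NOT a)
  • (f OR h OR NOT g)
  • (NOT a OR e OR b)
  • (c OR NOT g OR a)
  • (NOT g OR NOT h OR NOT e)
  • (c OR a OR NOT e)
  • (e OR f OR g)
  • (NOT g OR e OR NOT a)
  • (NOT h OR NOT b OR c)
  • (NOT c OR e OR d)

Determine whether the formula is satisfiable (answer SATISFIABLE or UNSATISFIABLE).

Set a = True and propagate.
Try b = False.
  then f is forced to True.
  then e is forced to True.
Set c = True and propagate.
  then d is forced to False.
  then g is forced to False.
  then h is forced to False.
So a=T, b=F, c=T, d=F, e=T, f=T, g=F, h=F is a satisfying assignment.

SATISFIABLE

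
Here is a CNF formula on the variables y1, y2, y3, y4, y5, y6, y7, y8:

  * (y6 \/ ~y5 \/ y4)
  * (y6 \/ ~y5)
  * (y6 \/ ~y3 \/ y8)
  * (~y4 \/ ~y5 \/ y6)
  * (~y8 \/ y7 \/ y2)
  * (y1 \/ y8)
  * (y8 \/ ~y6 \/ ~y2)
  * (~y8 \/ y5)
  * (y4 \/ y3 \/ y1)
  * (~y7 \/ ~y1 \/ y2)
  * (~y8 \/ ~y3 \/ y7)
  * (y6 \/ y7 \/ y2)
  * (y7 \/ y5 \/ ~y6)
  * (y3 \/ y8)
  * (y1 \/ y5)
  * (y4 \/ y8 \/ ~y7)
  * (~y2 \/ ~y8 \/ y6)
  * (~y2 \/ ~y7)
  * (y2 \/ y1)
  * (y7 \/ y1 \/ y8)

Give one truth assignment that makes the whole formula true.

y1=T, y2=F, y3=T, y4=F, y5=T, y6=T, y7=F, y8=F

Check each clause:
  1. (y4 \/ ~y5 \/ y6) — y6 is true.
  2. (y6 \/ ~y5) — y6 is true.
  3. (y6 \/ ~y3 \/ y8) — y6 is true.
  4. (~y5 \/ y6 \/ ~y4) — ~y4 is true.
  5. (~y8 \/ y2 \/ y7) — ~y8 is true.
  6. (y8 \/ y1) — y1 is true.
  7. (~y6 \/ ~y2 \/ y8) — ~y2 is true.
  8. (~y8 \/ y5) — ~y8 is true.
  9. (y3 \/ y1 \/ y4) — y1 is true.
  10. (~y7 \/ y2 \/ ~y1) — ~y7 is true.
  11. (y7 \/ ~y3 \/ ~y8) — ~y8 is true.
  12. (y7 \/ y6 \/ y2) — y6 is true.
  13. (y7 \/ y5 \/ ~y6) — y5 is true.
  14. (y3 \/ y8) — y3 is true.
  15. (y1 \/ y5) — y1 is true.
  16. (y8 \/ y4 \/ ~y7) — ~y7 is true.
  17. (~y8 \/ y6 \/ ~y2) — ~y8 is true.
  18. (~y7 \/ ~y2) — ~y7 is true.
  19. (y2 \/ y1) — y1 is true.
  20. (y8 \/ y7 \/ y1) — y1 is true.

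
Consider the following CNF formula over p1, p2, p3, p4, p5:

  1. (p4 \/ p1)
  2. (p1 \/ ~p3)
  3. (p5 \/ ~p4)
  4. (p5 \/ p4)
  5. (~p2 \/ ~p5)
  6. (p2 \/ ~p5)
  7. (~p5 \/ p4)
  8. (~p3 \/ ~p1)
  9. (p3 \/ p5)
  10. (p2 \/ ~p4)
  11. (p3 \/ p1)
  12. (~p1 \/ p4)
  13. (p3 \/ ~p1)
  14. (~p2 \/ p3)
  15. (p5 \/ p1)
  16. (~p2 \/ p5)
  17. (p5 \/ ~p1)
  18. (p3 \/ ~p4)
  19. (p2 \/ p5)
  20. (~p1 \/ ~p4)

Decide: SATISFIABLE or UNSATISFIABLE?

p5 = True:
  propagation gives p2=False; an empty clause results — contradiction.
p5 = False:
  propagation gives p4=False; an empty clause results — contradiction.
Every branch closes, so no satisfying assignment exists.

UNSATISFIABLE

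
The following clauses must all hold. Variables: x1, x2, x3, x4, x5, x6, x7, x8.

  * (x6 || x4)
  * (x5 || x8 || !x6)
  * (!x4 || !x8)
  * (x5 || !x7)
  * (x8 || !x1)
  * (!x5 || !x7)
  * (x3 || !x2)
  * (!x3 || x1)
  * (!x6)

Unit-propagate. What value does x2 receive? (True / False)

False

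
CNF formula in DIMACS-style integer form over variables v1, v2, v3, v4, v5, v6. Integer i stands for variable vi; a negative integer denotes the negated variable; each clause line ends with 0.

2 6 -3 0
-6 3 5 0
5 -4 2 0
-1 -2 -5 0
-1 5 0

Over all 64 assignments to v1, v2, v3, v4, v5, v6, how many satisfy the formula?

Case analysis on v5 and v2:
  v5=T, v2=T: forces v1=F; v3, v4, v6 free → 2^3 = 8.
  v5=T, v2=F: v1, v4 free; 3 ways for (v3,v6) × 2^2 = 12.
  v5=F, v2=T: v4 free; 3 ways for (v1,v3,v6) × 2^1 = 6.
  v5=F, v2=F: remaining (v1,v3,v4,v6) ∈ {(F,F,F,F); (F,T,F,T)} — 2.
Total: 8 + 12 + 6 + 2 = 28.

28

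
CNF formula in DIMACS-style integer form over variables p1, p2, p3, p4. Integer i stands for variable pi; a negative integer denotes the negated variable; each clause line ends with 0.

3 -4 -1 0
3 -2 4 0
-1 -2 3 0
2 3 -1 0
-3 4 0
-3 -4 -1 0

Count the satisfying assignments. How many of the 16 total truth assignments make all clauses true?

The models are:
  p1=F p2=F p3=F p4=F
  p1=F p2=F p3=F p4=T
  p1=F p2=F p3=T p4=T
  p1=F p2=T p3=F p4=T
  p1=F p2=T p3=T p4=T
That's 5 in total.

5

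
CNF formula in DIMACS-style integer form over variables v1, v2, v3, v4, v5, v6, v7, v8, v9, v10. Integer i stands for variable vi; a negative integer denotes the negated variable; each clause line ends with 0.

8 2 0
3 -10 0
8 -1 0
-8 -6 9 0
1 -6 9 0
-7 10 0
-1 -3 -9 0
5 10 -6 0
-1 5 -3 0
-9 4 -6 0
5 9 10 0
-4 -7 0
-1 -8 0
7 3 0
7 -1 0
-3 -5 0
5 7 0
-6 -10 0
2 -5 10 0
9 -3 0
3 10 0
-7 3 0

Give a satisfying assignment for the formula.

v1=False, v2=True, v3=True, v4=False, v5=False, v6=False, v7=True, v8=False, v9=True, v10=True

v2 occurs only positively in the remaining clauses — set v2 = True.
v6 occurs only negated in the remaining clauses — set v6 = False.
Set v1 = False and propagate.
Set v3 = True and propagate.
  then v5 is forced to False.
  then v7 is forced to True.
  then v10 is forced to True.
  then v4 is forced to False.
  then v9 is forced to True.
v8 is now unconstrained; take v8 = False.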